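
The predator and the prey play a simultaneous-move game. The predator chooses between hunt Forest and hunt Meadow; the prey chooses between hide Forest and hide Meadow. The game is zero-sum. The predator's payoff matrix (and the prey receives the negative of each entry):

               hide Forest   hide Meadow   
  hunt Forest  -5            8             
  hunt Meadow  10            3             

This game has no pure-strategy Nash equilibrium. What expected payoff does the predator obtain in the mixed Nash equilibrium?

19/4

For the predator to be willing to mix, the predator must be indifferent between hunt Forest and hunt Meadow, which pins down the prey's mix.
  the predator's payoff to hunt Forest: q·(-5) + (1−q)·8 = -13q + 8
  the predator's payoff to hunt Meadow: q·10 + (1−q)·3 = 7q + 3
  -13q + 8 = 7q + 3  ⇒  -20q = -5  ⇒  q = 1/4.
At equilibrium the predator is indifferent across rows, so the predator's payoff equals the payoff from hunt Forest: (1/4)·(-5) + (3/4)·8 = 19/4.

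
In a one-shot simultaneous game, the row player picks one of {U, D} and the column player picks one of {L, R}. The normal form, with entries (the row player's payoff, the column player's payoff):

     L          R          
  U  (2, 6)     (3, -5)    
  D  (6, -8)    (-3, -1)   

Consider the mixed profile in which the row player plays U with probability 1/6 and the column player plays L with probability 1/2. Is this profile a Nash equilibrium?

No

Given the row player's mix p = 1/6, the column player's payoff from L is -17/3 but from R is -5/3. The column player strictly prefers R, so the column player would not mix.
So the proposed profile is not a Nash equilibrium.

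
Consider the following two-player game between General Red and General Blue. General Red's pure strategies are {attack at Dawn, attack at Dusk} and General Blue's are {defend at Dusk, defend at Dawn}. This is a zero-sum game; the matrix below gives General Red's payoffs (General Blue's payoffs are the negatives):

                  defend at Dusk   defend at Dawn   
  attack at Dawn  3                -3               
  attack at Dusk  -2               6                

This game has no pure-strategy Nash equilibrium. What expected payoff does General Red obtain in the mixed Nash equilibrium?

Set General Red's expected payoff from attack at Dawn equal to that from attack at Dusk:
  General Red's expected payoff from attack at Dawn: q·3 + (1−q)·(-3) = 6q - 3
  General Red's expected payoff from attack at Dusk: q·(-2) + (1−q)·6 = -8q + 6
  6q - 3 = -8q + 6  ⇒  14q = 9  ⇒  q = 9/14.
At equilibrium General Red is indifferent across rows, so General Red's payoff equals the payoff from attack at Dawn: (9/14)·3 + (5/14)·(-3) = 6/7.

6/7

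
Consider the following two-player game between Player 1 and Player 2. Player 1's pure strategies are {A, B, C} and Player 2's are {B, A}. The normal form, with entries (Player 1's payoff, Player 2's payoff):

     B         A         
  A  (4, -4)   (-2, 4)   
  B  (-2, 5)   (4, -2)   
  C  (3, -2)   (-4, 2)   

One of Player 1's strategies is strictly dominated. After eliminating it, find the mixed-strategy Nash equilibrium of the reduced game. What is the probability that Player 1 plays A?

Player 1's strategy C is strictly dominated by A: 4 > 3 and -2 > -4. Eliminate C.
Set Player 2's expected payoff from B equal to that from A:
  Player 2's payoff from B: p·(-4) + (1−p)·5 = -9p + 5
  Player 2's payoff from A: p·4 + (1−p)·(-2) = 6p - 2
  -9p + 5 = 6p - 2  ⇒  -15p = -7  ⇒  p = 7/15.

p = 7/15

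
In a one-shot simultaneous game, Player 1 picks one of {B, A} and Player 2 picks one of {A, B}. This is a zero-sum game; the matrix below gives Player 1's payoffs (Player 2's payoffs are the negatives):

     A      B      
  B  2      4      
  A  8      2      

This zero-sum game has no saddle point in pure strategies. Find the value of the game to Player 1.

In a mixed equilibrium Player 1 is indifferent between B and A; this condition fixes q.
  Player 1's payoff from B: q·2 + (1−q)·4 = -2q + 4
  Player 1's payoff from A: q·8 + (1−q)·2 = 6q + 2
  -2q + 4 = 6q + 2  ⇒  -8q = -2  ⇒  q = 1/4.
The value is Player 1's expected payoff against this mix (using B): (1/4)·2 + (3/4)·4 = 7/2.

v = 7/2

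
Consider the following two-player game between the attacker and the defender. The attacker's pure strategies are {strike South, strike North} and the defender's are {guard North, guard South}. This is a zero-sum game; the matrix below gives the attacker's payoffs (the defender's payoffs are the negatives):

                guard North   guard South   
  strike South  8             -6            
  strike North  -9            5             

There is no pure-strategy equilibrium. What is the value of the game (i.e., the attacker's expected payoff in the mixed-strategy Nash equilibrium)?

The attacker's indifference between strike South and strike North determines the defender's mixing probability q:
  the attacker's expected payoff from strike South: q·8 + (1−q)·(-6) = 14q - 6
  the attacker's expected payoff from strike North: q·(-9) + (1−q)·5 = -14q + 5
  14q - 6 = -14q + 5  ⇒  28q = 11  ⇒  q = 11/28.
The value is the attacker's expected payoff against this mix (using strike South): (11/28)·8 + (17/28)·(-6) = -1/2.

v = -1/2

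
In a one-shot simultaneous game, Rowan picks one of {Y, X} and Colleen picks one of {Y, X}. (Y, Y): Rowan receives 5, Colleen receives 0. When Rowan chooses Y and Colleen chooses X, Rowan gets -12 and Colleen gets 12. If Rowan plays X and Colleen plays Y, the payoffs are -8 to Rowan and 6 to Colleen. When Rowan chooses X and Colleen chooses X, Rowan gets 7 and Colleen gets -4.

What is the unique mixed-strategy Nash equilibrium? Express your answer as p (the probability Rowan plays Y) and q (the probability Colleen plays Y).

p = 5/11, q = 19/32

For Colleen to be willing to mix, Colleen must be indifferent between Y and X, which pins down Rowan's mix.
  Colleen's expected payoff from Y: p·0 + (1−p)·6 = -6p + 6
  Colleen's expected payoff from X: p·12 + (1−p)·(-4) = 16p - 4
  -6p + 6 = 16p - 4  ⇒  -22p = -10  ⇒  p = 5/11.
Colleen's mix must leave Rowan indifferent between Y and X.
  Rowan's expected payoff from Y: q·5 + (1−q)·(-12) = 17q - 12
  Rowan's expected payoff from X: q·(-8) + (1−q)·7 = -15q + 7
  17q - 12 = -15q + 7  ⇒  32q = 19  ⇒  q = 19/32.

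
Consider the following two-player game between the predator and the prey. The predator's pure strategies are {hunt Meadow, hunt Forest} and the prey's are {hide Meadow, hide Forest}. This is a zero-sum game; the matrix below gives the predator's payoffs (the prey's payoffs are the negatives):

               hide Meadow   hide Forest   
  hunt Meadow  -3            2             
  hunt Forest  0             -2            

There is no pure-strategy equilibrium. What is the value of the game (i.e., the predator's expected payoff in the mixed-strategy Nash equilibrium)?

v = -6/7

The predator's indifference between hunt Meadow and hunt Forest determines the prey's mixing probability q:
  the predator's payoff from hunt Meadow: q·(-3) + (1−q)·2 = -5q + 2
  the predator's payoff from hunt Forest: q·0 + (1−q)·(-2) = 2q - 2
  -5q + 2 = 2q - 2  ⇒  -7q = -4  ⇒  q = 4/7.
The value is the predator's expected payoff against this mix (using hunt Meadow): (4/7)·(-3) + (3/7)·2 = -6/7.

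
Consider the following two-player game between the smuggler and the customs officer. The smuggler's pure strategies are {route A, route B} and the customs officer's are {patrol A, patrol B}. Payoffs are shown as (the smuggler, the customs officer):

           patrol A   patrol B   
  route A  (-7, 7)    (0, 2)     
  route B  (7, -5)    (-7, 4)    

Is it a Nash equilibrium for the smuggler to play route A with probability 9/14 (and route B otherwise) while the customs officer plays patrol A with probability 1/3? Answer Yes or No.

Check the customs officer's indifference given the smuggler's mix p = 9/14:
  payoff from patrol A = 19/7; payoff from patrol B = 19/7 — equal.
Check the smuggler's indifference given the customs officer's mix q = 1/3:
  payoff from route A = -7/3; payoff from route B = -7/3 — equal.
Both players are indifferent, so neither can profitably deviate.

Yes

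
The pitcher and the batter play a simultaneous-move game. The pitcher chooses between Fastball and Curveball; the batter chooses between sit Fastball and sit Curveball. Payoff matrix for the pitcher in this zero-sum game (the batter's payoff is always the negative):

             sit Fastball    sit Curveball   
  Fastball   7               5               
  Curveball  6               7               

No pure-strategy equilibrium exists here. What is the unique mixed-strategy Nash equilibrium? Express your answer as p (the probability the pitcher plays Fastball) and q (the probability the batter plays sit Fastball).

The batter's indifference between sit Fastball and sit Curveball determines the pitcher's mixing probability p:
  the batter's payoff from sit Fastball: p·(-7) + (1−p)·(-6) = -p - 6
  the batter's payoff from sit Curveball: p·(-5) + (1−p)·(-7) = 2p - 7
  -p - 6 = 2p - 7  ⇒  -3p = -1  ⇒  p = 1/3.
For the pitcher to be willing to mix, the pitcher must be indifferent between Fastball and Curveball, which pins down the batter's mix.
  the pitcher's payoff to Fastball: q·7 + (1−q)·5 = 2q + 5
  the pitcher's payoff to Curveball: q·6 + (1−q)·7 = -q + 7
  2q + 5 = -q + 7  ⇒  3q = 2  ⇒  q = 2/3.

p = 1/3, q = 2/3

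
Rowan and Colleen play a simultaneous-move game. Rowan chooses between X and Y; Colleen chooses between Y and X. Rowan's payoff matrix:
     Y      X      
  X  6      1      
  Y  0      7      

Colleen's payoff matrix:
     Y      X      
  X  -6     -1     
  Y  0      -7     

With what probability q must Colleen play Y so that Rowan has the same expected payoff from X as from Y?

Rowan's indifference between X and Y determines Colleen's mixing probability q:
  Rowan's payoff to X: q·6 + (1−q)·1 = 5q + 1
  Rowan's payoff to Y: q·0 + (1−q)·7 = -7q + 7
  5q + 1 = -7q + 7  ⇒  12q = 6  ⇒  q = 1/2.

q = 1/2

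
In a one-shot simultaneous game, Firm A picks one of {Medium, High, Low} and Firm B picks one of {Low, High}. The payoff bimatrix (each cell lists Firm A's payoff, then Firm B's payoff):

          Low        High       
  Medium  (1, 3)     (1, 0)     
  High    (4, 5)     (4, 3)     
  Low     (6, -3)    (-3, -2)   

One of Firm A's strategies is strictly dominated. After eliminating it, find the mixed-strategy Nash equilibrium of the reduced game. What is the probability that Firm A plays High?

Firm A's strategy Medium is strictly dominated by High: 4 > 1 and 4 > 1. Eliminate Medium.
For Firm B to be willing to mix, Firm B must be indifferent between Low and High, which pins down Firm A's mix.
  Firm B's expected payoff from Low: p·5 + (1−p)·(-3) = 8p - 3
  Firm B's expected payoff from High: p·3 + (1−p)·(-2) = 5p - 2
  8p - 3 = 5p - 2  ⇒  3p = 1  ⇒  p = 1/3.

p = 1/3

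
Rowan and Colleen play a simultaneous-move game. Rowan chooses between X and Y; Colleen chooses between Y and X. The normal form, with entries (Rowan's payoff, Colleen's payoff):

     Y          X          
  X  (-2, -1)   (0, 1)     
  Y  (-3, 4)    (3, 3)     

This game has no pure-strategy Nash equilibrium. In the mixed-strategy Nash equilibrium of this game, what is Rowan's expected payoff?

In a mixed equilibrium Rowan is indifferent between X and Y; this condition fixes q.
  Rowan's payoff to X: q·(-2) + (1−q)·0 = -2q
  Rowan's payoff to Y: q·(-3) + (1−q)·3 = -6q + 3
  -2q = -6q + 3  ⇒  4q = 3  ⇒  q = 3/4.
At equilibrium Rowan is indifferent across rows, so Rowan's payoff equals the payoff from X: (3/4)·(-2) + (1/4)·0 = -3/2.

-3/2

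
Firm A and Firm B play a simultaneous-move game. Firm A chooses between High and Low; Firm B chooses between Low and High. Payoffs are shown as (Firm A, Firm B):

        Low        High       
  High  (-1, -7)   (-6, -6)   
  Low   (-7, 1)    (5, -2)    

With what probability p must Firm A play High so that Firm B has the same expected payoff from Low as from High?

p = 3/4

For Firm B to be willing to mix, Firm B must be indifferent between Low and High, which pins down Firm A's mix.
  Firm B's expected payoff from Low: p·(-7) + (1−p)·1 = -8p + 1
  Firm B's expected payoff from High: p·(-6) + (1−p)·(-2) = -4p - 2
  -8p + 1 = -4p - 2  ⇒  -4p = -3  ⇒  p = 3/4.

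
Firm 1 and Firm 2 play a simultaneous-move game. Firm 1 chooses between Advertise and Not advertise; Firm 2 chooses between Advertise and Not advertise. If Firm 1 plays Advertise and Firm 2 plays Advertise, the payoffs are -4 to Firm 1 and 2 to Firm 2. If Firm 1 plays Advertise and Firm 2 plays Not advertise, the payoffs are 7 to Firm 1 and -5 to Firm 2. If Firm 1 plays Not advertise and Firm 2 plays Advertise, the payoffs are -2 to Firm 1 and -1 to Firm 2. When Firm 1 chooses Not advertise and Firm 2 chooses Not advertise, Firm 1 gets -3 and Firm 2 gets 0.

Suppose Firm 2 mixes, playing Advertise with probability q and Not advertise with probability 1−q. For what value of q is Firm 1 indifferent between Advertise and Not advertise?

q = 5/6

Set Firm 1's expected payoff from Advertise equal to that from Not advertise:
  Firm 1's expected payoff from Advertise: q·(-4) + (1−q)·7 = -11q + 7
  Firm 1's expected payoff from Not advertise: q·(-2) + (1−q)·(-3) = q - 3
  -11q + 7 = q - 3  ⇒  -12q = -10  ⇒  q = 5/6.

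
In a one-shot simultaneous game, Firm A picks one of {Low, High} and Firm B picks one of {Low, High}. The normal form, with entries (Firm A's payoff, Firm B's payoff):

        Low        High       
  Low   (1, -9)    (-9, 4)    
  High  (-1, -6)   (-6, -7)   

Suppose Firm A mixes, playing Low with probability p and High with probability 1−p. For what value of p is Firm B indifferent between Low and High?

p = 1/14

Set Firm B's expected payoff from Low equal to that from High:
  Firm B's payoff to Low: p·(-9) + (1−p)·(-6) = -3p - 6
  Firm B's payoff to High: p·4 + (1−p)·(-7) = 11p - 7
  -3p - 6 = 11p - 7  ⇒  -14p = -1  ⇒  p = 1/14.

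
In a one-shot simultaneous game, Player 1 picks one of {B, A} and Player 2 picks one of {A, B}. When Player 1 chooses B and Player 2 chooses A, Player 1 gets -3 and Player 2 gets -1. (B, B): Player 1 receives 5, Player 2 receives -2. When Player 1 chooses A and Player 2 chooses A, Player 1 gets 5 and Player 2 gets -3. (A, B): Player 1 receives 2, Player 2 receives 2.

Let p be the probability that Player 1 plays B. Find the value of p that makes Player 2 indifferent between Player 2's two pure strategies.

p = 5/6

Player 1's mix must leave Player 2 indifferent between A and B.
  Player 2's payoff from A: p·(-1) + (1−p)·(-3) = 2p - 3
  Player 2's payoff from B: p·(-2) + (1−p)·2 = -4p + 2
  2p - 3 = -4p + 2  ⇒  6p = 5  ⇒  p = 5/6.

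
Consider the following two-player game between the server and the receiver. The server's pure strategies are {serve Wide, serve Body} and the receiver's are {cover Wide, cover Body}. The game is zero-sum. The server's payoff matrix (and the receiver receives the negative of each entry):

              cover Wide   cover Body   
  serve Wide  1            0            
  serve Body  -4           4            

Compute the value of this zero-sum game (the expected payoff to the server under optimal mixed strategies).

v = 4/9

The receiver's mix must leave the server indifferent between serve Wide and serve Body.
  the server's expected payoff from serve Wide: q·1 + (1−q)·0 = q
  the server's expected payoff from serve Body: q·(-4) + (1−q)·4 = -8q + 4
  q = -8q + 4  ⇒  9q = 4  ⇒  q = 4/9.
The value is the server's expected payoff against this mix (using serve Wide): (4/9)·1 + (5/9)·0 = 4/9.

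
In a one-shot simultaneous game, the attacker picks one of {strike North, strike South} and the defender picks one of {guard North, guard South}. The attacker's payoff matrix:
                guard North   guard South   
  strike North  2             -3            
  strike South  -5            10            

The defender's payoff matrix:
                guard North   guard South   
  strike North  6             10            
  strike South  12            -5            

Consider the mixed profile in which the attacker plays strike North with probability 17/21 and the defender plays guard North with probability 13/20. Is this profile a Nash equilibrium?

Yes

Check the defender's indifference given the attacker's mix p = 17/21:
  payoff from guard North = 50/7; payoff from guard South = 50/7 — equal.
Check the attacker's indifference given the defender's mix q = 13/20:
  payoff from strike North = 1/4; payoff from strike South = 1/4 — equal.
Both players are indifferent, so neither can profitably deviate.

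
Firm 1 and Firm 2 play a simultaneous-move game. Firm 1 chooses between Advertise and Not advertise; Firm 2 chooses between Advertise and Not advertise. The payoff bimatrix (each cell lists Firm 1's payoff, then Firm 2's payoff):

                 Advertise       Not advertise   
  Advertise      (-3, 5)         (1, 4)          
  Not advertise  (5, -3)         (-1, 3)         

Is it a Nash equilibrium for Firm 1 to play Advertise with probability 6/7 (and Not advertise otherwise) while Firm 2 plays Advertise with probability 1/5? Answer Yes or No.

Yes

Check Firm 2's indifference given Firm 1's mix p = 6/7:
  payoff from Advertise = 27/7; payoff from Not advertise = 27/7 — equal.
Check Firm 1's indifference given Firm 2's mix q = 1/5:
  payoff from Advertise = 1/5; payoff from Not advertise = 1/5 — equal.
Both players are indifferent, so neither can profitably deviate.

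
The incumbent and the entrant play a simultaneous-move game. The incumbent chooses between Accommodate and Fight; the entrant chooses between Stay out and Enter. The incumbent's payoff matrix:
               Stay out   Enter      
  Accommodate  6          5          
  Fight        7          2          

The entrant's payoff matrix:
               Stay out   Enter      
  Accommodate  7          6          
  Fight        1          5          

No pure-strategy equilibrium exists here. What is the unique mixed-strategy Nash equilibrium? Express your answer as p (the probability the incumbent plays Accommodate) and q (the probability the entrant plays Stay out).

For the entrant to be willing to mix, the entrant must be indifferent between Stay out and Enter, which pins down the incumbent's mix.
  the entrant's payoff to Stay out: p·7 + (1−p)·1 = 6p + 1
  the entrant's payoff to Enter: p·6 + (1−p)·5 = p + 5
  6p + 1 = p + 5  ⇒  5p = 4  ⇒  p = 4/5.
Set the incumbent's expected payoff from Accommodate equal to that from Fight:
  the incumbent's expected payoff from Accommodate: q·6 + (1−q)·5 = q + 5
  the incumbent's expected payoff from Fight: q·7 + (1−q)·2 = 5q + 2
  q + 5 = 5q + 2  ⇒  -4q = -3  ⇒  q = 3/4.

p = 4/5, q = 3/4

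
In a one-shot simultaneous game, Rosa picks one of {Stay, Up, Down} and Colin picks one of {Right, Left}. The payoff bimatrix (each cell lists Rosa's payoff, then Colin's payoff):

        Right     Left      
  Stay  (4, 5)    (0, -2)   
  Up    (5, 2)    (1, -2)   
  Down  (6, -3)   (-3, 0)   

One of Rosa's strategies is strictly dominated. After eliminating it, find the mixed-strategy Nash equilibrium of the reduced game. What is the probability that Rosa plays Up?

p = 3/7

Rosa's strategy Stay is strictly dominated by Up: 5 > 4 and 1 > 0. Eliminate Stay.
Rosa's mix must leave Colin indifferent between Right and Left.
  Colin's payoff to Right: p·2 + (1−p)·(-3) = 5p - 3
  Colin's payoff to Left: p·(-2) + (1−p)·0 = -2p
  5p - 3 = -2p  ⇒  7p = 3  ⇒  p = 3/7.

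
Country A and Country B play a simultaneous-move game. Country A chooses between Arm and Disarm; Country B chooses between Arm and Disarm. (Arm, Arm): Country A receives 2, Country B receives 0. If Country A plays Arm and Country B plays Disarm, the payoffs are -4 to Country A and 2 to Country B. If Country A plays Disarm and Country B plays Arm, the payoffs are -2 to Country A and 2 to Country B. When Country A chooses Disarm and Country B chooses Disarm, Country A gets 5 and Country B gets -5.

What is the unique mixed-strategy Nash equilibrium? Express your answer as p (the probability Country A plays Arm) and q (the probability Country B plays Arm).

Country A's mix must leave Country B indifferent between Arm and Disarm.
  Country B's expected payoff from Arm: p·0 + (1−p)·2 = -2p + 2
  Country B's expected payoff from Disarm: p·2 + (1−p)·(-5) = 7p - 5
  -2p + 2 = 7p - 5  ⇒  -9p = -7  ⇒  p = 7/9.
Country A's indifference between Arm and Disarm determines Country B's mixing probability q:
  Country A's payoff to Arm: q·2 + (1−q)·(-4) = 6q - 4
  Country A's payoff to Disarm: q·(-2) + (1−q)·5 = -7q + 5
  6q - 4 = -7q + 5  ⇒  13q = 9  ⇒  q = 9/13.

p = 7/9, q = 9/13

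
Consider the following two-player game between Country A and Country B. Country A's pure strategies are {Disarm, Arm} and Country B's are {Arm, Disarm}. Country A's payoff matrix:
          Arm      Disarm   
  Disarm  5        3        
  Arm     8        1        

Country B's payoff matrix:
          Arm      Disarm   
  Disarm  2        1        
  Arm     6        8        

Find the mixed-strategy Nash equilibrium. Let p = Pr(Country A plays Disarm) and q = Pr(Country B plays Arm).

Country A's mix must leave Country B indifferent between Arm and Disarm.
  Country B's payoff from Arm: p·2 + (1−p)·6 = -4p + 6
  Country B's payoff from Disarm: p·1 + (1−p)·8 = -7p + 8
  -4p + 6 = -7p + 8  ⇒  3p = 2  ⇒  p = 2/3.
Country B's mix must leave Country A indifferent between Disarm and Arm.
  Country A's payoff from Disarm: q·5 + (1−q)·3 = 2q + 3
  Country A's payoff from Arm: q·8 + (1−q)·1 = 7q + 1
  2q + 3 = 7q + 1  ⇒  -5q = -2  ⇒  q = 2/5.

p = 2/3, q = 2/5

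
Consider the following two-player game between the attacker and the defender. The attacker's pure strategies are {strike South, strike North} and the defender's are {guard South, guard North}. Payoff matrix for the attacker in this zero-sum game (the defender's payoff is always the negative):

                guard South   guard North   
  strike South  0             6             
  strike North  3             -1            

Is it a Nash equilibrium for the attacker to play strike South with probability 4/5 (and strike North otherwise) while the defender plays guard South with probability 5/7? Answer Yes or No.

Given the attacker's mix p = 4/5, the defender's payoff from guard South is -3/5 but from guard North is -23/5. The defender strictly prefers guard South, so the defender would not mix.
So the proposed profile is not a Nash equilibrium.

No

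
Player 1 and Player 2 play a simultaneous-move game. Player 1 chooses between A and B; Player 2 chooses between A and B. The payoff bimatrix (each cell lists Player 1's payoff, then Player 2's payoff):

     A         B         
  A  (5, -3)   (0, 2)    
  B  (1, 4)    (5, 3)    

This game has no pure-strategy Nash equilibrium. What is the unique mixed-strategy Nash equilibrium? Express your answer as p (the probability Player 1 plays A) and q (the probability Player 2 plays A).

p = 1/6, q = 5/9

Player 2's indifference between A and B determines Player 1's mixing probability p:
  Player 2's expected payoff from A: p·(-3) + (1−p)·4 = -7p + 4
  Player 2's expected payoff from B: p·2 + (1−p)·3 = -p + 3
  -7p + 4 = -p + 3  ⇒  -6p = -1  ⇒  p = 1/6.
Player 2's mix must leave Player 1 indifferent between A and B.
  Player 1's payoff from A: q·5 + (1−q)·0 = 5q
  Player 1's payoff from B: q·1 + (1−q)·5 = -4q + 5
  5q = -4q + 5  ⇒  9q = 5  ⇒  q = 5/9.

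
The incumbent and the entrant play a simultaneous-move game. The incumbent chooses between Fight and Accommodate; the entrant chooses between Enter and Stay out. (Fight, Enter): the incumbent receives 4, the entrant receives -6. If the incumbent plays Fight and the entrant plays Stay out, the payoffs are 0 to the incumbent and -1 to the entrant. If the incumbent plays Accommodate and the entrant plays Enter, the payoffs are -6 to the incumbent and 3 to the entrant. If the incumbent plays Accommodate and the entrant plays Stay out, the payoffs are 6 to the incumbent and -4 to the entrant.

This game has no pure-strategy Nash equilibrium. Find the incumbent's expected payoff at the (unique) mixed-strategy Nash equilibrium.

3/2

The incumbent's indifference between Fight and Accommodate determines the entrant's mixing probability q:
  the incumbent's payoff from Fight: q·4 + (1−q)·0 = 4q
  the incumbent's payoff from Accommodate: q·(-6) + (1−q)·6 = -12q + 6
  4q = -12q + 6  ⇒  16q = 6  ⇒  q = 3/8.
At equilibrium the incumbent is indifferent across rows, so the incumbent's payoff equals the payoff from Fight: (3/8)·4 + (5/8)·0 = 3/2.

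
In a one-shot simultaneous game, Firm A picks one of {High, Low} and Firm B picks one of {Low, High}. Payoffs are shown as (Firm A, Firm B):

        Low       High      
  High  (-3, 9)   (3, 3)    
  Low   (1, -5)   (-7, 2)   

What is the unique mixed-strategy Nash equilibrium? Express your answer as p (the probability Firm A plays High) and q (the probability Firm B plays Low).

Firm B's indifference between Low and High determines Firm A's mixing probability p:
  Firm B's expected payoff from Low: p·9 + (1−p)·(-5) = 14p - 5
  Firm B's expected payoff from High: p·3 + (1−p)·2 = p + 2
  14p - 5 = p + 2  ⇒  13p = 7  ⇒  p = 7/13.
Firm B's mix must leave Firm A indifferent between High and Low.
  Firm A's payoff to High: q·(-3) + (1−q)·3 = -6q + 3
  Firm A's payoff to Low: q·1 + (1−q)·(-7) = 8q - 7
  -6q + 3 = 8q - 7  ⇒  -14q = -10  ⇒  q = 5/7.

p = 7/13, q = 5/7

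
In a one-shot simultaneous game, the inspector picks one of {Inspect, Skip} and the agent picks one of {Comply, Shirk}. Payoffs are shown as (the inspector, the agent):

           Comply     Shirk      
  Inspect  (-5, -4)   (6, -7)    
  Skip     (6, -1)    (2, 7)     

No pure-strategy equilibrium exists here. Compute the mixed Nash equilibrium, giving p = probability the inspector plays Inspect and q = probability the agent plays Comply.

The agent's indifference between Comply and Shirk determines the inspector's mixing probability p:
  the agent's payoff from Comply: p·(-4) + (1−p)·(-1) = -3p - 1
  the agent's payoff from Shirk: p·(-7) + (1−p)·7 = -14p + 7
  -3p - 1 = -14p + 7  ⇒  11p = 8  ⇒  p = 8/11.
The inspector's indifference between Inspect and Skip determines the agent's mixing probability q:
  the inspector's payoff from Inspect: q·(-5) + (1−q)·6 = -11q + 6
  the inspector's payoff from Skip: q·6 + (1−q)·2 = 4q + 2
  -11q + 6 = 4q + 2  ⇒  -15q = -4  ⇒  q = 4/15.

p = 8/11, q = 4/15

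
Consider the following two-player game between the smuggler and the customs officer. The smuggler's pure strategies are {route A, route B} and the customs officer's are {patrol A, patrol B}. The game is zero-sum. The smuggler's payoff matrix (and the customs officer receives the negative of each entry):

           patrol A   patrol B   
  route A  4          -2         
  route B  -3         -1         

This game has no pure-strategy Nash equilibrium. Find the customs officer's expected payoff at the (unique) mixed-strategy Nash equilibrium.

5/4

The smuggler's mix must leave the customs officer indifferent between patrol A and patrol B.
  the customs officer's payoff to patrol A: p·(-4) + (1−p)·3 = -7p + 3
  the customs officer's payoff to patrol B: p·2 + (1−p)·1 = p + 1
  -7p + 3 = p + 1  ⇒  -8p = -2  ⇒  p = 1/4.
At equilibrium the customs officer is indifferent across columns, so the customs officer's payoff equals the payoff from patrol A: (1/4)·(-4) + (3/4)·3 = 5/4.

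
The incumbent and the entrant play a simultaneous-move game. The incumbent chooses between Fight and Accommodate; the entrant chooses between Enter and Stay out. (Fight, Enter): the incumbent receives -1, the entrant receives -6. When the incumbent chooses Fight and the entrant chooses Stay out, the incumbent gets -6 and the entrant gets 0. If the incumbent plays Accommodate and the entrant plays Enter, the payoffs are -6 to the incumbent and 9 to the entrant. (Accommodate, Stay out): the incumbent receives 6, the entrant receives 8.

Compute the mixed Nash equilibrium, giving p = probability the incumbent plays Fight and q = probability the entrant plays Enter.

In a mixed equilibrium the entrant is indifferent between Enter and Stay out; this condition fixes p.
  the entrant's payoff from Enter: p·(-6) + (1−p)·9 = -15p + 9
  the entrant's payoff from Stay out: p·0 + (1−p)·8 = -8p + 8
  -15p + 9 = -8p + 8  ⇒  -7p = -1  ⇒  p = 1/7.
Set the incumbent's expected payoff from Fight equal to that from Accommodate:
  the incumbent's payoff from Fight: q·(-1) + (1−q)·(-6) = 5q - 6
  the incumbent's payoff from Accommodate: q·(-6) + (1−q)·6 = -12q + 6
  5q - 6 = -12q + 6  ⇒  17q = 12  ⇒  q = 12/17.

p = 1/7, q = 12/17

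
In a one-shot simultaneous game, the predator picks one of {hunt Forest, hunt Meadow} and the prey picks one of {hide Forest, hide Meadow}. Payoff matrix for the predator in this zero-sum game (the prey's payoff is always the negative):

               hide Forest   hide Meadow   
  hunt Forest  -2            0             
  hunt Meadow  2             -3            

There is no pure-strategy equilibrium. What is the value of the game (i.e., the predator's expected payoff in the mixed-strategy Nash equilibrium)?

The predator's indifference between hunt Forest and hunt Meadow determines the prey's mixing probability q:
  the predator's payoff to hunt Forest: q·(-2) + (1−q)·0 = -2q
  the predator's payoff to hunt Meadow: q·2 + (1−q)·(-3) = 5q - 3
  -2q = 5q - 3  ⇒  -7q = -3  ⇒  q = 3/7.
The value is the predator's expected payoff against this mix (using hunt Forest): (3/7)·(-2) + (4/7)·0 = -6/7.

v = -6/7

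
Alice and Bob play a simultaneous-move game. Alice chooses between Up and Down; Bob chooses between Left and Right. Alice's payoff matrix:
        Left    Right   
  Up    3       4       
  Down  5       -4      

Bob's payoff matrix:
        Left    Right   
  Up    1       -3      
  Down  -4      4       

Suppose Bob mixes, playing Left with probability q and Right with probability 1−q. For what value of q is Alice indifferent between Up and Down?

q = 4/5

Set Alice's expected payoff from Up equal to that from Down:
  Alice's payoff to Up: q·3 + (1−q)·4 = -q + 4
  Alice's payoff to Down: q·5 + (1−q)·(-4) = 9q - 4
  -q + 4 = 9q - 4  ⇒  -10q = -8  ⇒  q = 4/5.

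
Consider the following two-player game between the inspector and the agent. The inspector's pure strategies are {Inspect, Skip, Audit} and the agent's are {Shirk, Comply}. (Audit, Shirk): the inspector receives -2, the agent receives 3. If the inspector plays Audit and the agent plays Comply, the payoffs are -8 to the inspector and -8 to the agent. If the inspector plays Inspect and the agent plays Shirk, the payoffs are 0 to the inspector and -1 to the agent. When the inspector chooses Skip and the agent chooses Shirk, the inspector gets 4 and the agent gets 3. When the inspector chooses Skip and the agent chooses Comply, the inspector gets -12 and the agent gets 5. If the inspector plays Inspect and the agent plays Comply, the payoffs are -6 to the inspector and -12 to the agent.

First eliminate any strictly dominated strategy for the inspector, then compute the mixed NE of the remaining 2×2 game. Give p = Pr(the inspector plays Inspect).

p = 2/13

The inspector's strategy Audit is strictly dominated by Inspect: 0 > -2 and -6 > -8. Eliminate Audit.
For the agent to be willing to mix, the agent must be indifferent between Shirk and Comply, which pins down the inspector's mix.
  the agent's expected payoff from Shirk: p·(-1) + (1−p)·3 = -4p + 3
  the agent's expected payoff from Comply: p·(-12) + (1−p)·5 = -17p + 5
  -4p + 3 = -17p + 5  ⇒  13p = 2  ⇒  p = 2/13.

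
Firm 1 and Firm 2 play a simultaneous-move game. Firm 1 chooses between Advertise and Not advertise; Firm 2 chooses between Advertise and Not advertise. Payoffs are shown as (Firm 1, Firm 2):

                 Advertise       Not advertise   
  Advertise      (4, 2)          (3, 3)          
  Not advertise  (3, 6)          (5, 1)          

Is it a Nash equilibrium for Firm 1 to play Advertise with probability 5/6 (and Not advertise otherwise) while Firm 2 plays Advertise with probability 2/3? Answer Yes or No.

Check Firm 2's indifference given Firm 1's mix p = 5/6:
  payoff from Advertise = 8/3; payoff from Not advertise = 8/3 — equal.
Check Firm 1's indifference given Firm 2's mix q = 2/3:
  payoff from Advertise = 11/3; payoff from Not advertise = 11/3 — equal.
Both players are indifferent, so neither can profitably deviate.

Yes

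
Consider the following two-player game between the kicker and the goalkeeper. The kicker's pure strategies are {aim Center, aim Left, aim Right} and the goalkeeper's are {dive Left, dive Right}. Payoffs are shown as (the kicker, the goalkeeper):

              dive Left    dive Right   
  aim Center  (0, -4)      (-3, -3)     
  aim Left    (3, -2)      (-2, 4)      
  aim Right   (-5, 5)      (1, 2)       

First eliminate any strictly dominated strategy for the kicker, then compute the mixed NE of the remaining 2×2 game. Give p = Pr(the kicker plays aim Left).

The kicker's strategy aim Center is strictly dominated by aim Left: 3 > 0 and -2 > -3. Eliminate aim Center.
In a mixed equilibrium the goalkeeper is indifferent between dive Left and dive Right; this condition fixes p.
  the goalkeeper's payoff to dive Left: p·(-2) + (1−p)·5 = -7p + 5
  the goalkeeper's payoff to dive Right: p·4 + (1−p)·2 = 2p + 2
  -7p + 5 = 2p + 2  ⇒  -9p = -3  ⇒  p = 1/3.

p = 1/3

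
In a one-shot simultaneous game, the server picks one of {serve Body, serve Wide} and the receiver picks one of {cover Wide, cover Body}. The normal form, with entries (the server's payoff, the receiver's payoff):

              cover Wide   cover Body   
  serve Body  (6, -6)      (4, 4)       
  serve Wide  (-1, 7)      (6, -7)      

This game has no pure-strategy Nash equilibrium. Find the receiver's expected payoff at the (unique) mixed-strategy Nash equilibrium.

-7/12

For the receiver to be willing to mix, the receiver must be indifferent between cover Wide and cover Body, which pins down the server's mix.
  the receiver's expected payoff from cover Wide: p·(-6) + (1−p)·7 = -13p + 7
  the receiver's expected payoff from cover Body: p·4 + (1−p)·(-7) = 11p - 7
  -13p + 7 = 11p - 7  ⇒  -24p = -14  ⇒  p = 7/12.
At equilibrium the receiver is indifferent across columns, so the receiver's payoff equals the payoff from cover Wide: (7/12)·(-6) + (5/12)·7 = -7/12.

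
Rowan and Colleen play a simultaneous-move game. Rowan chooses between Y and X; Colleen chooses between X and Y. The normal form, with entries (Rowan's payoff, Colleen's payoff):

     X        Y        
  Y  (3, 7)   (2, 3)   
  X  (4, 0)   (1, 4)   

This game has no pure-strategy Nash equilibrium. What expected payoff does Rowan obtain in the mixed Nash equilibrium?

Colleen's mix must leave Rowan indifferent between Y and X.
  Rowan's expected payoff from Y: q·3 + (1−q)·2 = q + 2
  Rowan's expected payoff from X: q·4 + (1−q)·1 = 3q + 1
  q + 2 = 3q + 1  ⇒  -2q = -1  ⇒  q = 1/2.
At equilibrium Rowan is indifferent across rows, so Rowan's payoff equals the payoff from Y: (1/2)·3 + (1/2)·2 = 5/2.

5/2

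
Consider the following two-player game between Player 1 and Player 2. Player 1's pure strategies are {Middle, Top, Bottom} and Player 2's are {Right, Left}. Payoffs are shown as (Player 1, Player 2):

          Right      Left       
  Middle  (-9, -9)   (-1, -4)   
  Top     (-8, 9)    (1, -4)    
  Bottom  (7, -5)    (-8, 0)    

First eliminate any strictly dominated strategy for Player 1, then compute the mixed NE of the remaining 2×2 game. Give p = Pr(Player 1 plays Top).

Player 1's strategy Middle is strictly dominated by Top: -8 > -9 and 1 > -1. Eliminate Middle.
Set Player 2's expected payoff from Right equal to that from Left:
  Player 2's payoff from Right: p·9 + (1−p)·(-5) = 14p - 5
  Player 2's payoff from Left: p·(-4) + (1−p)·0 = -4p
  14p - 5 = -4p  ⇒  18p = 5  ⇒  p = 5/18.

p = 5/18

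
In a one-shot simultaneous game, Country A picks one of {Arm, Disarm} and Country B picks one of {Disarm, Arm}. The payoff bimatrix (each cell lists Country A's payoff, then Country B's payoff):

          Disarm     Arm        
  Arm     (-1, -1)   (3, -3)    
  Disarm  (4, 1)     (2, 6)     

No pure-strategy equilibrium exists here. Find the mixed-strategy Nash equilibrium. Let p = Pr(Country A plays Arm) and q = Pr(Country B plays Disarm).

Set Country B's expected payoff from Disarm equal to that from Arm:
  Country B's expected payoff from Disarm: p·(-1) + (1−p)·1 = -2p + 1
  Country B's expected payoff from Arm: p·(-3) + (1−p)·6 = -9p + 6
  -2p + 1 = -9p + 6  ⇒  7p = 5  ⇒  p = 5/7.
For Country A to be willing to mix, Country A must be indifferent between Arm and Disarm, which pins down Country B's mix.
  Country A's expected payoff from Arm: q·(-1) + (1−q)·3 = -4q + 3
  Country A's expected payoff from Disarm: q·4 + (1−q)·2 = 2q + 2
  -4q + 3 = 2q + 2  ⇒  -6q = -1  ⇒  q = 1/6.

p = 5/7, q = 1/6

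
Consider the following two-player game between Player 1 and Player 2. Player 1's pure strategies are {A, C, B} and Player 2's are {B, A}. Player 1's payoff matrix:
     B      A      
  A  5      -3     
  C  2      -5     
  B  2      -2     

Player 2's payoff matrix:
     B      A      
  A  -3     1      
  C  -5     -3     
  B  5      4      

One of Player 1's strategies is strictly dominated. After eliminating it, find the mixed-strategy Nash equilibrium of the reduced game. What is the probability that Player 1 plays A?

p = 1/5

Player 1's strategy C is strictly dominated by A: 5 > 2 and -3 > -5. Eliminate C.
Player 1's mix must leave Player 2 indifferent between B and A.
  Player 2's payoff from B: p·(-3) + (1−p)·5 = -8p + 5
  Player 2's payoff from A: p·1 + (1−p)·4 = -3p + 4
  -8p + 5 = -3p + 4  ⇒  -5p = -1  ⇒  p = 1/5.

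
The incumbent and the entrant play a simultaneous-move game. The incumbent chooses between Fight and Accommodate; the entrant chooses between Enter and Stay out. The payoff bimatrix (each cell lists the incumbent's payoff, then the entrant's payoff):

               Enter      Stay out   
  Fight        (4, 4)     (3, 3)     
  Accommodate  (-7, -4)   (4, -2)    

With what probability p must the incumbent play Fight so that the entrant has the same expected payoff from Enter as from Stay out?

p = 2/3

In a mixed equilibrium the entrant is indifferent between Enter and Stay out; this condition fixes p.
  the entrant's payoff to Enter: p·4 + (1−p)·(-4) = 8p - 4
  the entrant's payoff to Stay out: p·3 + (1−p)·(-2) = 5p - 2
  8p - 4 = 5p - 2  ⇒  3p = 2  ⇒  p = 2/3.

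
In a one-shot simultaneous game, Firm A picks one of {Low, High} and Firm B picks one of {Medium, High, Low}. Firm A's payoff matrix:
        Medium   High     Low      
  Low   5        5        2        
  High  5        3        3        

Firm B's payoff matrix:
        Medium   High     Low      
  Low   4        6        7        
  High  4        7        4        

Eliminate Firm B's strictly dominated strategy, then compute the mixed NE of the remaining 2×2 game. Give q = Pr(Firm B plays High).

q = 1/3

Firm B's strategy Medium is strictly dominated by High: 6 > 4 and 7 > 4. Eliminate Medium.
For Firm A to be willing to mix, Firm A must be indifferent between Low and High, which pins down Firm B's mix.
  Firm A's payoff to Low: q·5 + (1−q)·2 = 3q + 2
  Firm A's payoff to High: q·3 + (1−q)·3 = 3
  3q + 2 = 3  ⇒  3q = 1  ⇒  q = 1/3.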